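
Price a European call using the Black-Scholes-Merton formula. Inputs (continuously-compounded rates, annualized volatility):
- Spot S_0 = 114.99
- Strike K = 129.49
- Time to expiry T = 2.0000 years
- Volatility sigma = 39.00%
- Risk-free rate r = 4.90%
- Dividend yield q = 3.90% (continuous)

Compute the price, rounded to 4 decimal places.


Answer: Price = 19.1677

Derivation:
d1 = (ln(S/K) + (r - q + 0.5*sigma^2) * T) / (sigma * sqrt(T)) = 0.09671319
d2 = d1 - sigma * sqrt(T) = -0.45483010
exp(-rT) = 0.90664890; exp(-qT) = 0.92496443
C = S_0 * exp(-qT) * N(d1) - K * exp(-rT) * N(d2)
N(d1) = 0.53852292; N(d2) = 0.32461574
C = 114.9900 * 0.92496443 * 0.53852292 - 129.4900 * 0.90664890 * 0.32461574 = 19.1677


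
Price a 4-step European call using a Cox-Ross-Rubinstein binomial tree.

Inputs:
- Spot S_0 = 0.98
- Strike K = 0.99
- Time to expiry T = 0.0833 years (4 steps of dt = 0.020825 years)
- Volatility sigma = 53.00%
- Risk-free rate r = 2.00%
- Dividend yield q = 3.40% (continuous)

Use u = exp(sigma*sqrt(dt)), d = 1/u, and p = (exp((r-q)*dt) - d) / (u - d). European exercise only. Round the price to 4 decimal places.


dt = T/N = 0.020825
u = exp(sigma*sqrt(dt)) = 1.079484; d = 1/u = 0.926368
p = (exp((r-q)*dt) - d) / (u - d) = 0.478985
Discount per step: exp(-r*dt) = 0.999584
Stock lattice S(k, i) with i counting down-moves:
  k=0: S(0,0) = 0.9800
  k=1: S(1,0) = 1.0579; S(1,1) = 0.9078
  k=2: S(2,0) = 1.1420; S(2,1) = 0.9800; S(2,2) = 0.8410
  k=3: S(3,0) = 1.2328; S(3,1) = 1.0579; S(3,2) = 0.9078; S(3,3) = 0.7791
  k=4: S(4,0) = 1.3307; S(4,1) = 1.1420; S(4,2) = 0.9800; S(4,3) = 0.8410; S(4,4) = 0.7217
Terminal payoffs V(N, i) = max(S_T - K, 0):
  V(4,0) = 0.340735; V(4,1) = 0.151981; V(4,2) = 0.000000; V(4,3) = 0.000000; V(4,4) = 0.000000
Backward induction: V(k, i) = exp(-r*dt) * [p * V(k+1, i) + (1-p) * V(k+1, i+1)].
  V(3,0) = exp(-r*dt) * [p*0.340735 + (1-p)*0.151981] = 0.242291
  V(3,1) = exp(-r*dt) * [p*0.151981 + (1-p)*0.000000] = 0.072766
  V(3,2) = exp(-r*dt) * [p*0.000000 + (1-p)*0.000000] = 0.000000
  V(3,3) = exp(-r*dt) * [p*0.000000 + (1-p)*0.000000] = 0.000000
  V(2,0) = exp(-r*dt) * [p*0.242291 + (1-p)*0.072766] = 0.153902
  V(2,1) = exp(-r*dt) * [p*0.072766 + (1-p)*0.000000] = 0.034839
  V(2,2) = exp(-r*dt) * [p*0.000000 + (1-p)*0.000000] = 0.000000
  V(1,0) = exp(-r*dt) * [p*0.153902 + (1-p)*0.034839] = 0.091830
  V(1,1) = exp(-r*dt) * [p*0.034839 + (1-p)*0.000000] = 0.016681
  V(0,0) = exp(-r*dt) * [p*0.091830 + (1-p)*0.016681] = 0.052654

Answer: Price = V(0,0) = 0.0527


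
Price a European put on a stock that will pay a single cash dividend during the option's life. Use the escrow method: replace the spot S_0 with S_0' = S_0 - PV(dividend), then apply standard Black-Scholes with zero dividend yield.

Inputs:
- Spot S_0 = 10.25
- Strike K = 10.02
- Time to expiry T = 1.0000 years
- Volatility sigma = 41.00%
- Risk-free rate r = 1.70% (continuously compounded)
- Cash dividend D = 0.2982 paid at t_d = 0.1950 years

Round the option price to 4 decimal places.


Answer: Price = 1.5580

Derivation:
PV(D) = D * exp(-r * t_d) = 0.2982 * 0.99669049 = 0.29721310
S_0' = S_0 - PV(D) = 10.2500 - 0.29721310 = 9.95278690
d1 = (ln(S_0'/K) + (r + sigma^2/2)*T) / (sigma*sqrt(T)) = 0.23004758
d2 = d1 - sigma*sqrt(T) = -0.17995242
exp(-rT) = 0.98314368
N(-d1) = 0.40902740; N(-d2) = 0.57140504
P = K * exp(-rT) * N(-d2) - S_0' * N(-d1) = 10.0200 * 0.98314368 * 0.57140504 - 9.95278690 * 0.40902740 = 1.5580


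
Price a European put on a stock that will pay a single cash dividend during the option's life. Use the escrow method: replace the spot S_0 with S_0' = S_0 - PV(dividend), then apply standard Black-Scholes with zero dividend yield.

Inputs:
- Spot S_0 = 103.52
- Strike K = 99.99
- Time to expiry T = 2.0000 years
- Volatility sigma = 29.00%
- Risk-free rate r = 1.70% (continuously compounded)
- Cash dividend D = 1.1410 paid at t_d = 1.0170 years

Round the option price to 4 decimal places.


Answer: Price = 13.4526

Derivation:
PV(D) = D * exp(-r * t_d) = 1.1410 * 0.98285960 = 1.12144280
S_0' = S_0 - PV(D) = 103.5200 - 1.12144280 = 102.39855720
d1 = (ln(S_0'/K) + (r + sigma^2/2)*T) / (sigma*sqrt(T)) = 0.34600062
d2 = d1 - sigma*sqrt(T) = -0.06412132
exp(-rT) = 0.96657150
N(-d1) = 0.36467113; N(-d2) = 0.52556319
P = K * exp(-rT) * N(-d2) - S_0' * N(-d1) = 99.9900 * 0.96657150 * 0.52556319 - 102.39855720 * 0.36467113 = 13.4526


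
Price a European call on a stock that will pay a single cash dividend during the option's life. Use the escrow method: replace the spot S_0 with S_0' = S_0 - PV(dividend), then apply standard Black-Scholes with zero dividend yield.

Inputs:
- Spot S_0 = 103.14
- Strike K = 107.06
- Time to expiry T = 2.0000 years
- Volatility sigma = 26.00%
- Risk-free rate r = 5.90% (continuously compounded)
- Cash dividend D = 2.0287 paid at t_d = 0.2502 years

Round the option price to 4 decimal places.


PV(D) = D * exp(-r * t_d) = 2.0287 * 0.98534662 = 1.99897269
S_0' = S_0 - PV(D) = 103.1400 - 1.99897269 = 101.14102731
d1 = (ln(S_0'/K) + (r + sigma^2/2)*T) / (sigma*sqrt(T)) = 0.35008973
d2 = d1 - sigma*sqrt(T) = -0.01760580
exp(-rT) = 0.88869605
N(d1) = 0.63686432; N(d2) = 0.49297667
C = S_0' * N(d1) - K * exp(-rT) * N(d2) = 101.14102731 * 0.63686432 - 107.0600 * 0.88869605 * 0.49297667 = 17.5094

Answer: Price = 17.5094


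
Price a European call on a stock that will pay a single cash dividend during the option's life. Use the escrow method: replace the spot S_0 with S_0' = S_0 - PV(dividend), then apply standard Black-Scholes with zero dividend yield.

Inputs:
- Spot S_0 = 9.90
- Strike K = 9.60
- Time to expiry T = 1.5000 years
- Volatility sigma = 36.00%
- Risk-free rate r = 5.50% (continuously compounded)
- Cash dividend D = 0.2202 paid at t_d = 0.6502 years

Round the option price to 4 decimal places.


PV(D) = D * exp(-r * t_d) = 0.2202 * 0.96487087 = 0.21246457
S_0' = S_0 - PV(D) = 9.9000 - 0.21246457 = 9.68753543
d1 = (ln(S_0'/K) + (r + sigma^2/2)*T) / (sigma*sqrt(T)) = 0.42815483
d2 = d1 - sigma*sqrt(T) = -0.01275333
exp(-rT) = 0.92081144
N(d1) = 0.66573080; N(d2) = 0.49491230
C = S_0' * N(d1) - K * exp(-rT) * N(d2) = 9.68753543 * 0.66573080 - 9.6000 * 0.92081144 * 0.49491230 = 2.0744

Answer: Price = 2.0744


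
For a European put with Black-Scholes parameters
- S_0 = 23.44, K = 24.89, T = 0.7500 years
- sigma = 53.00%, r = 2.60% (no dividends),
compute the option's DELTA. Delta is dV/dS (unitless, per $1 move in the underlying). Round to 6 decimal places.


Answer: Delta = -0.443851

Derivation:
d1 = 0.1412119200; d2 = -0.3177815440
phi(d1) = 0.3949844285; exp(-qT) = 1.0000000000; exp(-rT) = 0.9806888952
N(-d1) = 0.4438512648
Delta = -exp(-qT) * N(-d1) = -1.0000000000 * 0.4438512648 = -0.443851


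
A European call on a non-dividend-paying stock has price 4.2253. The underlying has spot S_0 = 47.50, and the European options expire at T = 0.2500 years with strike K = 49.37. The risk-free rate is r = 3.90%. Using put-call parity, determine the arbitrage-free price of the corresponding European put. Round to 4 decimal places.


Put-call parity: C - P = S_0 * exp(-qT) - K * exp(-rT).
S_0 * exp(-qT) = 47.5000 * 1.00000000 = 47.50000000
K * exp(-rT) = 49.3700 * 0.99029738 = 48.89098151
P = C - S*exp(-qT) + K*exp(-rT)
P = 4.2253 - 47.50000000 + 48.89098151 = 5.6163

Answer: Put price = 5.6163


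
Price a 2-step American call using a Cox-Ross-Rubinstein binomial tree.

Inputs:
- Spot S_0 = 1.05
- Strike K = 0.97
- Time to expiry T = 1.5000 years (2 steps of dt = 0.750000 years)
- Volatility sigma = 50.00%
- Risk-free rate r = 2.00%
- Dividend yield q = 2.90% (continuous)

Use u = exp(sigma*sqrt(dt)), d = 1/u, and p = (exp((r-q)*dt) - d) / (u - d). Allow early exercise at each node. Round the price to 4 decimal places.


Answer: Price = V(0,0) = 0.2651

Derivation:
dt = T/N = 0.750000
u = exp(sigma*sqrt(dt)) = 1.541896; d = 1/u = 0.648552
p = (exp((r-q)*dt) - d) / (u - d) = 0.385877
Discount per step: exp(-r*dt) = 0.985112
Stock lattice S(k, i) with i counting down-moves:
  k=0: S(0,0) = 1.0500
  k=1: S(1,0) = 1.6190; S(1,1) = 0.6810
  k=2: S(2,0) = 2.4963; S(2,1) = 1.0500; S(2,2) = 0.4417
Terminal payoffs V(N, i) = max(S_T - K, 0):
  V(2,0) = 1.526315; V(2,1) = 0.080000; V(2,2) = 0.000000
Backward induction: V(k, i) = exp(-r*dt) * [p * V(k+1, i) + (1-p) * V(k+1, i+1)]; then take max(V_cont, immediate exercise) for American.
  V(1,0) = exp(-r*dt) * [p*1.526315 + (1-p)*0.080000] = 0.628599; exercise = 0.648991; V(1,0) = max -> 0.648991
  V(1,1) = exp(-r*dt) * [p*0.080000 + (1-p)*0.000000] = 0.030411; exercise = 0.000000; V(1,1) = max -> 0.030411
  V(0,0) = exp(-r*dt) * [p*0.648991 + (1-p)*0.030411] = 0.265100; exercise = 0.080000; V(0,0) = max -> 0.265100


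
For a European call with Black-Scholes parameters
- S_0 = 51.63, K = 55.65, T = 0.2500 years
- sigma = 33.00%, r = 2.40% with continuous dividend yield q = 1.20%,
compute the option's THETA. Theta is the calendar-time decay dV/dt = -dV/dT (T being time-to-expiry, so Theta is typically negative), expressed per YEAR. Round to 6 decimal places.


Answer: Theta = -6.543215

Derivation:
d1 = -0.3537374475; d2 = -0.5187374475
phi(d1) = 0.3747471961; exp(-qT) = 0.9970044955; exp(-rT) = 0.9940179641
Theta = -S*exp(-qT)*phi(d1)*sigma/(2*sqrt(T)) - r*K*exp(-rT)*N(d2) + q*S*exp(-qT)*N(d1)
N(d1) = 0.3617678279; N(d2) = 0.3019719220; sqrt(T) = 0.5000000000
Term 1 = -51.6300 * 0.9970044955 * 0.3747471961 * 0.3300 / (2 * 0.5000000000) = -6.3657792400
Term 2 = -0.0240 * 55.6500 * 0.9940179641 * 0.3019719220 = -0.4009010620
Term 3 = 0.0120 * 51.6300 * 0.9970044955 * 0.3617678279 = 0.2234654724
Theta = -6.3657792400 + (-0.4009010620) + (0.2234654724) = -6.543215


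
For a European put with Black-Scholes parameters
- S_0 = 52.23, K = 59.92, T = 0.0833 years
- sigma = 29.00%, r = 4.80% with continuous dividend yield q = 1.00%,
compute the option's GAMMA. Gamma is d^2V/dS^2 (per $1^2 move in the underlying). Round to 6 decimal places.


d1 = -1.5613694638; d2 = -1.6450685080
phi(d1) = 0.1179050270; exp(-qT) = 0.9991673468; exp(-rT) = 0.9960095830
Gamma = exp(-qT) * phi(d1) / (S * sigma * sqrt(T)) = 0.9991673468 * 0.1179050270 / (52.2300 * 0.2900 * 0.2886173938) = 0.026948

Answer: Gamma = 0.026948


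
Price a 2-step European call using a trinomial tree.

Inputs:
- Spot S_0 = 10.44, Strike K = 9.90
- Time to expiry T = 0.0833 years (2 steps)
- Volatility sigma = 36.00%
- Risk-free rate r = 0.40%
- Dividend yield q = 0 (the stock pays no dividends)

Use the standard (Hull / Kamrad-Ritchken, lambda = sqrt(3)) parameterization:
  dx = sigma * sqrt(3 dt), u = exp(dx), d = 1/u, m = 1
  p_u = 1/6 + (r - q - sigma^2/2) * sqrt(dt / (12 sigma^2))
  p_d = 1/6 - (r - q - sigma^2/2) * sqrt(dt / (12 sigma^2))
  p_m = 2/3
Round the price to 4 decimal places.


Answer: Price = V(0,0) = 0.7661

Derivation:
dt = T/N = 0.041650; dx = sigma*sqrt(3*dt) = 0.127254
u = exp(dx) = 1.135705; d = 1/u = 0.880510
p_u = 0.156717, p_m = 0.666667, p_d = 0.176617
Discount per step: exp(-r*dt) = 0.999833
Stock lattice S(k, j) with j the centered position index:
  k=0: S(0,+0) = 10.4400
  k=1: S(1,-1) = 9.1925; S(1,+0) = 10.4400; S(1,+1) = 11.8568
  k=2: S(2,-2) = 8.0941; S(2,-1) = 9.1925; S(2,+0) = 10.4400; S(2,+1) = 11.8568; S(2,+2) = 13.4658
Terminal payoffs V(N, j) = max(S_T - K, 0):
  V(2,-2) = 0.000000; V(2,-1) = 0.000000; V(2,+0) = 0.540000; V(2,+1) = 1.956762; V(2,+2) = 3.565786
Backward induction: V(k, j) = exp(-r*dt) * [p_u * V(k+1, j+1) + p_m * V(k+1, j) + p_d * V(k+1, j-1)]
  V(1,-1) = exp(-r*dt) * [p_u*0.540000 + p_m*0.000000 + p_d*0.000000] = 0.084613
  V(1,+0) = exp(-r*dt) * [p_u*1.956762 + p_m*0.540000 + p_d*0.000000] = 0.666546
  V(1,+1) = exp(-r*dt) * [p_u*3.565786 + p_m*1.956762 + p_d*0.540000] = 1.958373
  V(0,+0) = exp(-r*dt) * [p_u*1.958373 + p_m*0.666546 + p_d*0.084613] = 0.766091


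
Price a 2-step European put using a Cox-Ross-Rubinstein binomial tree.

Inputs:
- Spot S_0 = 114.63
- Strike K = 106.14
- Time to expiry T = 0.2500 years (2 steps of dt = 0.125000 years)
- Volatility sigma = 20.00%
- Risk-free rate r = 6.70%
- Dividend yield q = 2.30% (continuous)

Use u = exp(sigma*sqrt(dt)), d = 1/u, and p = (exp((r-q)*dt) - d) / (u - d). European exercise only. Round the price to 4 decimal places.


Answer: Price = V(0,0) = 1.4934

Derivation:
dt = T/N = 0.125000
u = exp(sigma*sqrt(dt)) = 1.073271; d = 1/u = 0.931731
p = (exp((r-q)*dt) - d) / (u - d) = 0.521295
Discount per step: exp(-r*dt) = 0.991660
Stock lattice S(k, i) with i counting down-moves:
  k=0: S(0,0) = 114.6300
  k=1: S(1,0) = 123.0290; S(1,1) = 106.8044
  k=2: S(2,0) = 132.0434; S(2,1) = 114.6300; S(2,2) = 99.5130
Terminal payoffs V(N, i) = max(K - S_T, 0):
  V(2,0) = 0.000000; V(2,1) = 0.000000; V(2,2) = 6.627009
Backward induction: V(k, i) = exp(-r*dt) * [p * V(k+1, i) + (1-p) * V(k+1, i+1)].
  V(1,0) = exp(-r*dt) * [p*0.000000 + (1-p)*0.000000] = 0.000000
  V(1,1) = exp(-r*dt) * [p*0.000000 + (1-p)*6.627009] = 3.145923
  V(0,0) = exp(-r*dt) * [p*0.000000 + (1-p)*3.145923] = 1.493409


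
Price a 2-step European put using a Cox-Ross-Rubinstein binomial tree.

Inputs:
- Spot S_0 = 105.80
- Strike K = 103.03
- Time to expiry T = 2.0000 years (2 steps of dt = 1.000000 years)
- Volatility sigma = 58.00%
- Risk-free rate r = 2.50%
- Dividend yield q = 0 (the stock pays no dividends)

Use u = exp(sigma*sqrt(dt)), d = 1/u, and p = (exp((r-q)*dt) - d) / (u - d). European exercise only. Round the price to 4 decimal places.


Answer: Price = V(0,0) = 25.5804

Derivation:
dt = T/N = 1.000000
u = exp(sigma*sqrt(dt)) = 1.786038; d = 1/u = 0.559898
p = (exp((r-q)*dt) - d) / (u - d) = 0.379579
Discount per step: exp(-r*dt) = 0.975310
Stock lattice S(k, i) with i counting down-moves:
  k=0: S(0,0) = 105.8000
  k=1: S(1,0) = 188.9629; S(1,1) = 59.2372
  k=2: S(2,0) = 337.4949; S(2,1) = 105.8000; S(2,2) = 33.1668
Terminal payoffs V(N, i) = max(K - S_T, 0):
  V(2,0) = 0.000000; V(2,1) = 0.000000; V(2,2) = 69.863162
Backward induction: V(k, i) = exp(-r*dt) * [p * V(k+1, i) + (1-p) * V(k+1, i+1)].
  V(1,0) = exp(-r*dt) * [p*0.000000 + (1-p)*0.000000] = 0.000000
  V(1,1) = exp(-r*dt) * [p*0.000000 + (1-p)*69.863162] = 42.274406
  V(0,0) = exp(-r*dt) * [p*0.000000 + (1-p)*42.274406] = 25.580368


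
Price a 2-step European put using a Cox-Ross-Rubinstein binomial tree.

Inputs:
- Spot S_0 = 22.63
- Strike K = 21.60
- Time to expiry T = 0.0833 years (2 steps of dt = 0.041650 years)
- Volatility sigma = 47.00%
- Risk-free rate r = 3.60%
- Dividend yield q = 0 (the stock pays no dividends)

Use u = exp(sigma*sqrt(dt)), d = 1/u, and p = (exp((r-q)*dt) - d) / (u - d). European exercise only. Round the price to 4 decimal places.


Answer: Price = V(0,0) = 0.7757

Derivation:
dt = T/N = 0.041650
u = exp(sigma*sqrt(dt)) = 1.100670; d = 1/u = 0.908537
p = (exp((r-q)*dt) - d) / (u - d) = 0.483848
Discount per step: exp(-r*dt) = 0.998502
Stock lattice S(k, i) with i counting down-moves:
  k=0: S(0,0) = 22.6300
  k=1: S(1,0) = 24.9082; S(1,1) = 20.5602
  k=2: S(2,0) = 27.4157; S(2,1) = 22.6300; S(2,2) = 18.6797
Terminal payoffs V(N, i) = max(K - S_T, 0):
  V(2,0) = 0.000000; V(2,1) = 0.000000; V(2,2) = 2.920286
Backward induction: V(k, i) = exp(-r*dt) * [p * V(k+1, i) + (1-p) * V(k+1, i+1)].
  V(1,0) = exp(-r*dt) * [p*0.000000 + (1-p)*0.000000] = 0.000000
  V(1,1) = exp(-r*dt) * [p*0.000000 + (1-p)*2.920286] = 1.505052
  V(0,0) = exp(-r*dt) * [p*0.000000 + (1-p)*1.505052] = 0.775671


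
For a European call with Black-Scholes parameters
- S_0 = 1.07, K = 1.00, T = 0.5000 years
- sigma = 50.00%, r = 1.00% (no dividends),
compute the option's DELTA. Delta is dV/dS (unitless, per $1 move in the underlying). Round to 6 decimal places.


d1 = 0.3822863875; d2 = 0.0287329969
phi(d1) = 0.3708305815; exp(-qT) = 1.0000000000; exp(-rT) = 0.9950124792
N(d1) = 0.6488755247
Delta = exp(-qT) * N(d1) = 1.0000000000 * 0.6488755247 = 0.648876

Answer: Delta = 0.648876


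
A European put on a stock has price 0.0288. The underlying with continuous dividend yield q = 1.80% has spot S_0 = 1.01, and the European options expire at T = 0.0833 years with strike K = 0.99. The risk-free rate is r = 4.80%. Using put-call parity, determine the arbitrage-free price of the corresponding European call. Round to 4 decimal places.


Put-call parity: C - P = S_0 * exp(-qT) - K * exp(-rT).
S_0 * exp(-qT) = 1.0100 * 0.99850172 = 1.00848674
K * exp(-rT) = 0.9900 * 0.99600958 = 0.98604949
C = P + S*exp(-qT) - K*exp(-rT)
C = 0.0288 + 1.00848674 - 0.98604949 = 0.0512

Answer: Call price = 0.0512


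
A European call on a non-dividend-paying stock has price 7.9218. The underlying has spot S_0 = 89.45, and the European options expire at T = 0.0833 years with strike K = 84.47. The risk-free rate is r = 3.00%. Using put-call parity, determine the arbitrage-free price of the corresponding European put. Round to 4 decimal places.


Put-call parity: C - P = S_0 * exp(-qT) - K * exp(-rT).
S_0 * exp(-qT) = 89.4500 * 1.00000000 = 89.45000000
K * exp(-rT) = 84.4700 * 0.99750412 = 84.25917301
P = C - S*exp(-qT) + K*exp(-rT)
P = 7.9218 - 89.45000000 + 84.25917301 = 2.7310

Answer: Put price = 2.7310


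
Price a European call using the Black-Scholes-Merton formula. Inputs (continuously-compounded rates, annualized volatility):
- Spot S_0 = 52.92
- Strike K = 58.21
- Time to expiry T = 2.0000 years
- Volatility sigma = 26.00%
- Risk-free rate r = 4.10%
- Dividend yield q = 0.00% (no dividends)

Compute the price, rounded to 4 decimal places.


d1 = (ln(S/K) + (r - q + 0.5*sigma^2) * T) / (sigma * sqrt(T)) = 0.14774229
d2 = d1 - sigma * sqrt(T) = -0.21995324
exp(-rT) = 0.92127196; exp(-qT) = 1.00000000
C = S_0 * exp(-qT) * N(d1) - K * exp(-rT) * N(d2)
N(d1) = 0.55872692; N(d2) = 0.41295379
C = 52.9200 * 1.00000000 * 0.55872692 - 58.2100 * 0.92127196 * 0.41295379 = 7.4223

Answer: Price = 7.4223


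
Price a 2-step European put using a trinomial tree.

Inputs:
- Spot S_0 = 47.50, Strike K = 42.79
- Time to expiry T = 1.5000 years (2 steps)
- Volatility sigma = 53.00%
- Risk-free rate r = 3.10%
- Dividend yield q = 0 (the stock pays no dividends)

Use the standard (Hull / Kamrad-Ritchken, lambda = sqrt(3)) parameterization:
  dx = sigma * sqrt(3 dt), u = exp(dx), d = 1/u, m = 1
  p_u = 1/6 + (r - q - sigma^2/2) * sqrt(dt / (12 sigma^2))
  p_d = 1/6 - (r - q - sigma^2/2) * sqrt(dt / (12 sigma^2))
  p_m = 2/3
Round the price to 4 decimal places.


Answer: Price = V(0,0) = 7.4347

Derivation:
dt = T/N = 0.750000; dx = sigma*sqrt(3*dt) = 0.795000
u = exp(dx) = 2.214441; d = 1/u = 0.451581
p_u = 0.115039, p_m = 0.666667, p_d = 0.218294
Discount per step: exp(-r*dt) = 0.977018
Stock lattice S(k, j) with j the centered position index:
  k=0: S(0,+0) = 47.5000
  k=1: S(1,-1) = 21.4501; S(1,+0) = 47.5000; S(1,+1) = 105.1859
  k=2: S(2,-2) = 9.6865; S(2,-1) = 21.4501; S(2,+0) = 47.5000; S(2,+1) = 105.1859; S(2,+2) = 232.9281
Terminal payoffs V(N, j) = max(K - S_T, 0):
  V(2,-2) = 33.103533; V(2,-1) = 21.339891; V(2,+0) = 0.000000; V(2,+1) = 0.000000; V(2,+2) = 0.000000
Backward induction: V(k, j) = exp(-r*dt) * [p_u * V(k+1, j+1) + p_m * V(k+1, j) + p_d * V(k+1, j-1)]
  V(1,-1) = exp(-r*dt) * [p_u*0.000000 + p_m*21.339891 + p_d*33.103533] = 20.959872
  V(1,+0) = exp(-r*dt) * [p_u*0.000000 + p_m*0.000000 + p_d*21.339891] = 4.551313
  V(1,+1) = exp(-r*dt) * [p_u*0.000000 + p_m*0.000000 + p_d*0.000000] = 0.000000
  V(0,+0) = exp(-r*dt) * [p_u*0.000000 + p_m*4.551313 + p_d*20.959872] = 7.434741


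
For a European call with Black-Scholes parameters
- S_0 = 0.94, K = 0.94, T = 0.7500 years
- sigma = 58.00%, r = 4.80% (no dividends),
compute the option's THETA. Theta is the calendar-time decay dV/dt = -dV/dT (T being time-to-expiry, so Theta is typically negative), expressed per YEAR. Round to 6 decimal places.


d1 = 0.3228184350; d2 = -0.1794762992
phi(d1) = 0.3786873289; exp(-qT) = 1.0000000000; exp(-rT) = 0.9646402935
Theta = -S*exp(-qT)*phi(d1)*sigma/(2*sqrt(T)) - r*K*exp(-rT)*N(d2) + q*S*exp(-qT)*N(d1)
N(d1) = 0.6265836246; N(d2) = 0.4287818628; sqrt(T) = 0.8660254038
Term 1 = -0.9400 * 1.0000000000 * 0.3786873289 * 0.5800 / (2 * 0.8660254038) = -0.1191999281
Term 2 = -0.0480 * 0.9400 * 0.9646402935 * 0.4287818628 = -0.0186625462
Term 3 = 0 (no dividend yield, q = 0)
Theta = -0.1191999281 + (-0.0186625462) + (0.0000000000) = -0.137862

Answer: Theta = -0.137862


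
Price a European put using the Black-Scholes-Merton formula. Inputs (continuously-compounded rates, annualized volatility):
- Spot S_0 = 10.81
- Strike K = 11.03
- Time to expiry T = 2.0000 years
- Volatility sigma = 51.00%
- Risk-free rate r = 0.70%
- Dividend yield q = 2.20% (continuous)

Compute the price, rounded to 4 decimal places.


Answer: Price = 3.2611

Derivation:
d1 = (ln(S/K) + (r - q + 0.5*sigma^2) * T) / (sigma * sqrt(T)) = 0.29109617
d2 = d1 - sigma * sqrt(T) = -0.43015275
exp(-rT) = 0.98609754; exp(-qT) = 0.95695396
P = K * exp(-rT) * N(-d2) - S_0 * exp(-qT) * N(-d1)
N(-d1) = 0.38548888; N(-d2) = 0.66645773
P = 11.0300 * 0.98609754 * 0.66645773 - 10.8100 * 0.95695396 * 0.38548888 = 3.2611


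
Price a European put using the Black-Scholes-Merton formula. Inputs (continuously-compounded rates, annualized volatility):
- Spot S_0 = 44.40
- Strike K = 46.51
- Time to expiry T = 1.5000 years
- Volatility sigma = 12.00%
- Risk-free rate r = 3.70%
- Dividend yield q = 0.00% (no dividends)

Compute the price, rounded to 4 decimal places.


Answer: Price = 2.3936

Derivation:
d1 = (ln(S/K) + (r - q + 0.5*sigma^2) * T) / (sigma * sqrt(T)) = 0.13521269
d2 = d1 - sigma * sqrt(T) = -0.01175669
exp(-rT) = 0.94601202; exp(-qT) = 1.00000000
P = K * exp(-rT) * N(-d2) - S_0 * exp(-qT) * N(-d1)
N(-d1) = 0.44622186; N(-d2) = 0.50469013
P = 46.5100 * 0.94601202 * 0.50469013 - 44.4000 * 1.00000000 * 0.44622186 = 2.3936


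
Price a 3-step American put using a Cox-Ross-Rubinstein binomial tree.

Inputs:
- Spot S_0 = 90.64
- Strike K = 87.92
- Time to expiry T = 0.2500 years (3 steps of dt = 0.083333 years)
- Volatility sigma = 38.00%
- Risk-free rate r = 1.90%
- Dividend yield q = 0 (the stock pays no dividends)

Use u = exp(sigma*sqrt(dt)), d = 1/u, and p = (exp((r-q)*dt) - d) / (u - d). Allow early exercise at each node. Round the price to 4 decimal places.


dt = T/N = 0.083333
u = exp(sigma*sqrt(dt)) = 1.115939; d = 1/u = 0.896106
p = (exp((r-q)*dt) - d) / (u - d) = 0.479811
Discount per step: exp(-r*dt) = 0.998418
Stock lattice S(k, i) with i counting down-moves:
  k=0: S(0,0) = 90.6400
  k=1: S(1,0) = 101.1487; S(1,1) = 81.2230
  k=2: S(2,0) = 112.8759; S(2,1) = 90.6400; S(2,2) = 72.7845
  k=3: S(3,0) = 125.9626; S(3,1) = 101.1487; S(3,2) = 81.2230; S(3,3) = 65.2226
Terminal payoffs V(N, i) = max(K - S_T, 0):
  V(3,0) = 0.000000; V(3,1) = 0.000000; V(3,2) = 6.696951; V(3,3) = 22.697405
Backward induction: V(k, i) = exp(-r*dt) * [p * V(k+1, i) + (1-p) * V(k+1, i+1)]; then take max(V_cont, immediate exercise) for American.
  V(2,0) = exp(-r*dt) * [p*0.000000 + (1-p)*0.000000] = 0.000000; exercise = 0.000000; V(2,0) = max -> 0.000000
  V(2,1) = exp(-r*dt) * [p*0.000000 + (1-p)*6.696951] = 3.478166; exercise = 0.000000; V(2,1) = max -> 3.478166
  V(2,2) = exp(-r*dt) * [p*6.696951 + (1-p)*22.697405] = 14.996440; exercise = 15.135537; V(2,2) = max -> 15.135537
  V(1,0) = exp(-r*dt) * [p*0.000000 + (1-p)*3.478166] = 1.806439; exercise = 0.000000; V(1,0) = max -> 1.806439
  V(1,1) = exp(-r*dt) * [p*3.478166 + (1-p)*15.135537] = 9.527100; exercise = 6.696951; V(1,1) = max -> 9.527100
  V(0,0) = exp(-r*dt) * [p*1.806439 + (1-p)*9.527100] = 5.813427; exercise = 0.000000; V(0,0) = max -> 5.813427

Answer: Price = V(0,0) = 5.8134


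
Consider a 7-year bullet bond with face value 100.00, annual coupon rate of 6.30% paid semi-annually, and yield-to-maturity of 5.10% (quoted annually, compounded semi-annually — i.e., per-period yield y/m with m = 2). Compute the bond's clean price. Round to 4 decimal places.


Answer: Price = 106.9903

Derivation:
Coupon per period c = face * coupon_rate / m = 3.150000
Periods per year m = 2; per-period yield y/m = 0.025500
Number of cashflows N = 14
Cashflows (t years, CF_t, discount factor 1/(1+y/m)^(m*t), PV):
  t = 0.5000: CF_t = 3.150000, DF = 0.975134, PV = 3.071672
  t = 1.0000: CF_t = 3.150000, DF = 0.950886, PV = 2.995292
  t = 1.5000: CF_t = 3.150000, DF = 0.927242, PV = 2.920812
  t = 2.0000: CF_t = 3.150000, DF = 0.904185, PV = 2.848183
  t = 2.5000: CF_t = 3.150000, DF = 0.881702, PV = 2.777360
  t = 3.0000: CF_t = 3.150000, DF = 0.859777, PV = 2.708299
  t = 3.5000: CF_t = 3.150000, DF = 0.838398, PV = 2.640954
  t = 4.0000: CF_t = 3.150000, DF = 0.817551, PV = 2.575285
  t = 4.5000: CF_t = 3.150000, DF = 0.797222, PV = 2.511248
  t = 5.0000: CF_t = 3.150000, DF = 0.777398, PV = 2.448803
  t = 5.5000: CF_t = 3.150000, DF = 0.758067, PV = 2.387912
  t = 6.0000: CF_t = 3.150000, DF = 0.739217, PV = 2.328534
  t = 6.5000: CF_t = 3.150000, DF = 0.720836, PV = 2.270633
  t = 7.0000: CF_t = 103.150000, DF = 0.702912, PV = 72.505329
Price P = sum_t PV_t = 106.990316


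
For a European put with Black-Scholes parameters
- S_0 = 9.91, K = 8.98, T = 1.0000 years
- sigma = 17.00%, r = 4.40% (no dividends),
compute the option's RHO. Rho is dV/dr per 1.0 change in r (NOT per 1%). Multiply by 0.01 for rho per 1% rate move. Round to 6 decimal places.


d1 = 0.9234968590; d2 = 0.7534968590
phi(d1) = 0.2604454727; exp(-qT) = 1.0000000000; exp(-rT) = 0.9569539575
N(-d2) = 0.2255756990
Rho = -K*T*exp(-rT)*N(-d2) = -8.9800 * 1.0000 * 0.9569539575 * 0.2255756990 = -1.938473

Answer: Rho = -1.938473


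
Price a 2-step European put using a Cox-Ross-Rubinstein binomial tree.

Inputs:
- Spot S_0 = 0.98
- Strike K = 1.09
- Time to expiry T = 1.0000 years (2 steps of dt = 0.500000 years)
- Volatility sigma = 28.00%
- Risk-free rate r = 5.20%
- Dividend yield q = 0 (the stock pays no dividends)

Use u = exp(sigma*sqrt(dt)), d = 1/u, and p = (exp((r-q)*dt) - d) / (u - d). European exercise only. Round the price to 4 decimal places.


dt = T/N = 0.500000
u = exp(sigma*sqrt(dt)) = 1.218950; d = 1/u = 0.820378
p = (exp((r-q)*dt) - d) / (u - d) = 0.516752
Discount per step: exp(-r*dt) = 0.974335
Stock lattice S(k, i) with i counting down-moves:
  k=0: S(0,0) = 0.9800
  k=1: S(1,0) = 1.1946; S(1,1) = 0.8040
  k=2: S(2,0) = 1.4561; S(2,1) = 0.9800; S(2,2) = 0.6596
Terminal payoffs V(N, i) = max(K - S_T, 0):
  V(2,0) = 0.000000; V(2,1) = 0.110000; V(2,2) = 0.430440
Backward induction: V(k, i) = exp(-r*dt) * [p * V(k+1, i) + (1-p) * V(k+1, i+1)].
  V(1,0) = exp(-r*dt) * [p*0.000000 + (1-p)*0.110000] = 0.051793
  V(1,1) = exp(-r*dt) * [p*0.110000 + (1-p)*0.430440] = 0.258055
  V(0,0) = exp(-r*dt) * [p*0.051793 + (1-p)*0.258055] = 0.147581

Answer: Price = V(0,0) = 0.1476


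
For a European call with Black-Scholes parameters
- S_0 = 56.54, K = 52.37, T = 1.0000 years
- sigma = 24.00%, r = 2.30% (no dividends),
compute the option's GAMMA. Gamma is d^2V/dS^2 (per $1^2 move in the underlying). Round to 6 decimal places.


Answer: Gamma = 0.025479

Derivation:
d1 = 0.5350601832; d2 = 0.2950601832
phi(d1) = 0.3457348134; exp(-qT) = 1.0000000000; exp(-rT) = 0.9772624838
Gamma = exp(-qT) * phi(d1) / (S * sigma * sqrt(T)) = 1.0000000000 * 0.3457348134 / (56.5400 * 0.2400 * 1.0000000000) = 0.025479


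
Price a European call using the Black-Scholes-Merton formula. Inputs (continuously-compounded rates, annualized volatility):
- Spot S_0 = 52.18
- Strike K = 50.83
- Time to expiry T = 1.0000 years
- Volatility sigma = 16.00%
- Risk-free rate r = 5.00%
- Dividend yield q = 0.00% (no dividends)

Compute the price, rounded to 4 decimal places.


d1 = (ln(S/K) + (r - q + 0.5*sigma^2) * T) / (sigma * sqrt(T)) = 0.55632843
d2 = d1 - sigma * sqrt(T) = 0.39632843
exp(-rT) = 0.95122942; exp(-qT) = 1.00000000
C = S_0 * exp(-qT) * N(d1) - K * exp(-rT) * N(d2)
N(d1) = 0.71100682; N(d2) = 0.65406862
C = 52.1800 * 1.00000000 * 0.71100682 - 50.8300 * 0.95122942 * 0.65406862 = 5.4755

Answer: Price = 5.4755


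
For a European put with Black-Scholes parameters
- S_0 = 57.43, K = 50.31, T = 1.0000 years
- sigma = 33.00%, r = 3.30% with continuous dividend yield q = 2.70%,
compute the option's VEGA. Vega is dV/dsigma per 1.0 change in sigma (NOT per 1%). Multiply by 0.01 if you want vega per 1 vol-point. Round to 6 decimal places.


d1 = 0.5842816678; d2 = 0.2542816678
phi(d1) = 0.3363405580; exp(-qT) = 0.9733612415; exp(-rT) = 0.9675385596
Vega = S * exp(-qT) * phi(d1) * sqrt(T) = 57.4300 * 0.9733612415 * 0.3363405580 * 1.0000000000 = 18.801483

Answer: Vega = 18.801483


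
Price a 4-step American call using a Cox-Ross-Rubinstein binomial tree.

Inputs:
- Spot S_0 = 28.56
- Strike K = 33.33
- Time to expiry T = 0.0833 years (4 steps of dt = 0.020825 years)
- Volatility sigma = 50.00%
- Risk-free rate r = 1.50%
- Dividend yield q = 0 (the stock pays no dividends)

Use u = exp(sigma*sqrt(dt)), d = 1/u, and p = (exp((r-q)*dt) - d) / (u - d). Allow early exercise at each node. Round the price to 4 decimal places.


Answer: Price = V(0,0) = 0.2626

Derivation:
dt = T/N = 0.020825
u = exp(sigma*sqrt(dt)) = 1.074821; d = 1/u = 0.930387
p = (exp((r-q)*dt) - d) / (u - d) = 0.484132
Discount per step: exp(-r*dt) = 0.999688
Stock lattice S(k, i) with i counting down-moves:
  k=0: S(0,0) = 28.5600
  k=1: S(1,0) = 30.6969; S(1,1) = 26.5719
  k=2: S(2,0) = 32.9937; S(2,1) = 28.5600; S(2,2) = 24.7221
  k=3: S(3,0) = 35.4623; S(3,1) = 30.6969; S(3,2) = 26.5719; S(3,3) = 23.0011
  k=4: S(4,0) = 38.1156; S(4,1) = 32.9937; S(4,2) = 28.5600; S(4,3) = 24.7221; S(4,4) = 21.4000
Terminal payoffs V(N, i) = max(S_T - K, 0):
  V(4,0) = 4.785634; V(4,1) = 0.000000; V(4,2) = 0.000000; V(4,3) = 0.000000; V(4,4) = 0.000000
Backward induction: V(k, i) = exp(-r*dt) * [p * V(k+1, i) + (1-p) * V(k+1, i+1)]; then take max(V_cont, immediate exercise) for American.
  V(3,0) = exp(-r*dt) * [p*4.785634 + (1-p)*0.000000] = 2.316156; exercise = 2.132301; V(3,0) = max -> 2.316156
  V(3,1) = exp(-r*dt) * [p*0.000000 + (1-p)*0.000000] = 0.000000; exercise = 0.000000; V(3,1) = max -> 0.000000
  V(3,2) = exp(-r*dt) * [p*0.000000 + (1-p)*0.000000] = 0.000000; exercise = 0.000000; V(3,2) = max -> 0.000000
  V(3,3) = exp(-r*dt) * [p*0.000000 + (1-p)*0.000000] = 0.000000; exercise = 0.000000; V(3,3) = max -> 0.000000
  V(2,0) = exp(-r*dt) * [p*2.316156 + (1-p)*0.000000] = 1.120976; exercise = 0.000000; V(2,0) = max -> 1.120976
  V(2,1) = exp(-r*dt) * [p*0.000000 + (1-p)*0.000000] = 0.000000; exercise = 0.000000; V(2,1) = max -> 0.000000
  V(2,2) = exp(-r*dt) * [p*0.000000 + (1-p)*0.000000] = 0.000000; exercise = 0.000000; V(2,2) = max -> 0.000000
  V(1,0) = exp(-r*dt) * [p*1.120976 + (1-p)*0.000000] = 0.542531; exercise = 0.000000; V(1,0) = max -> 0.542531
  V(1,1) = exp(-r*dt) * [p*0.000000 + (1-p)*0.000000] = 0.000000; exercise = 0.000000; V(1,1) = max -> 0.000000
  V(0,0) = exp(-r*dt) * [p*0.542531 + (1-p)*0.000000] = 0.262575; exercise = 0.000000; V(0,0) = max -> 0.262575


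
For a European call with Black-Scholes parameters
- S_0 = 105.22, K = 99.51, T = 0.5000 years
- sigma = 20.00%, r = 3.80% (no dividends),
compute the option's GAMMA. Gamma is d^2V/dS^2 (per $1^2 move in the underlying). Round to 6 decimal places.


Answer: Gamma = 0.022399

Derivation:
d1 = 0.5995929959; d2 = 0.4581716397
phi(d1) = 0.3333059595; exp(-qT) = 1.0000000000; exp(-rT) = 0.9811793622
Gamma = exp(-qT) * phi(d1) / (S * sigma * sqrt(T)) = 1.0000000000 * 0.3333059595 / (105.2200 * 0.2000 * 0.7071067812) = 0.022399


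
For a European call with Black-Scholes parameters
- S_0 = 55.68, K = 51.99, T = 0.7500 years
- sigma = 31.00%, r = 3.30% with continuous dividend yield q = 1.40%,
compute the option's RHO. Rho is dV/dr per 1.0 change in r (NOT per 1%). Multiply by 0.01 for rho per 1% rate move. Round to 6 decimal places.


Answer: Rho = 21.650735

Derivation:
d1 = 0.4427238214; d2 = 0.1742559463
phi(d1) = 0.3616997887; exp(-qT) = 0.9895549326; exp(-rT) = 0.9755537700
N(d2) = 0.5691678404
Rho = K*T*exp(-rT)*N(d2) = 51.9900 * 0.7500 * 0.9755537700 * 0.5691678404 = 21.650735


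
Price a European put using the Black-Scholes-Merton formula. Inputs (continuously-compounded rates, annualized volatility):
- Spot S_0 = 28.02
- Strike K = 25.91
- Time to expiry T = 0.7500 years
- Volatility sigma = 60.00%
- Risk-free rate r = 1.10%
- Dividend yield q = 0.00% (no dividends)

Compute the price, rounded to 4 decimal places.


d1 = (ln(S/K) + (r - q + 0.5*sigma^2) * T) / (sigma * sqrt(T)) = 0.42635306
d2 = d1 - sigma * sqrt(T) = -0.09326219
exp(-rT) = 0.99178394; exp(-qT) = 1.00000000
P = K * exp(-rT) * N(-d2) - S_0 * exp(-qT) * N(-d1)
N(-d1) = 0.33492530; N(-d2) = 0.53715236
P = 25.9100 * 0.99178394 * 0.53715236 - 28.0200 * 1.00000000 * 0.33492530 = 4.4187

Answer: Price = 4.4187


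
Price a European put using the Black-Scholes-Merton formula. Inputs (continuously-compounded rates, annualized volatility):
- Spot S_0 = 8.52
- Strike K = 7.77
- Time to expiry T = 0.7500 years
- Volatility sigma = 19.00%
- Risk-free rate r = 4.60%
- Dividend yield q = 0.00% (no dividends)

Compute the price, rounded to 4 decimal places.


d1 = (ln(S/K) + (r - q + 0.5*sigma^2) * T) / (sigma * sqrt(T)) = 0.85194825
d2 = d1 - sigma * sqrt(T) = 0.68740342
exp(-rT) = 0.96608834; exp(-qT) = 1.00000000
P = K * exp(-rT) * N(-d2) - S_0 * exp(-qT) * N(-d1)
N(-d1) = 0.19712141; N(-d2) = 0.24591427
P = 7.7700 * 0.96608834 * 0.24591427 - 8.5200 * 1.00000000 * 0.19712141 = 0.1665

Answer: Price = 0.1665


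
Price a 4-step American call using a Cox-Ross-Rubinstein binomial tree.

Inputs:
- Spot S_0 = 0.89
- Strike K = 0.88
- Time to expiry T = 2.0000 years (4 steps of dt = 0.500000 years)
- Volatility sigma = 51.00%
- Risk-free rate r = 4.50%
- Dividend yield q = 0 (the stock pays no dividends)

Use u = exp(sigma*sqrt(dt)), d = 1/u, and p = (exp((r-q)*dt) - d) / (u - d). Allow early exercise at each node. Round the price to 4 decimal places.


Answer: Price = V(0,0) = 0.2709

Derivation:
dt = T/N = 0.500000
u = exp(sigma*sqrt(dt)) = 1.434225; d = 1/u = 0.697241
p = (exp((r-q)*dt) - d) / (u - d) = 0.441684
Discount per step: exp(-r*dt) = 0.977751
Stock lattice S(k, i) with i counting down-moves:
  k=0: S(0,0) = 0.8900
  k=1: S(1,0) = 1.2765; S(1,1) = 0.6205
  k=2: S(2,0) = 1.8307; S(2,1) = 0.8900; S(2,2) = 0.4327
  k=3: S(3,0) = 2.6257; S(3,1) = 1.2765; S(3,2) = 0.6205; S(3,3) = 0.3017
  k=4: S(4,0) = 3.7658; S(4,1) = 1.8307; S(4,2) = 0.8900; S(4,3) = 0.4327; S(4,4) = 0.2103
Terminal payoffs V(N, i) = max(S_T - K, 0):
  V(4,0) = 2.885814; V(4,1) = 0.950731; V(4,2) = 0.010000; V(4,3) = 0.000000; V(4,4) = 0.000000
Backward induction: V(k, i) = exp(-r*dt) * [p * V(k+1, i) + (1-p) * V(k+1, i+1)]; then take max(V_cont, immediate exercise) for American.
  V(3,0) = exp(-r*dt) * [p*2.885814 + (1-p)*0.950731] = 1.765258; exercise = 1.745679; V(3,0) = max -> 1.765258
  V(3,1) = exp(-r*dt) * [p*0.950731 + (1-p)*0.010000] = 0.416039; exercise = 0.396460; V(3,1) = max -> 0.416039
  V(3,2) = exp(-r*dt) * [p*0.010000 + (1-p)*0.000000] = 0.004319; exercise = 0.000000; V(3,2) = max -> 0.004319
  V(3,3) = exp(-r*dt) * [p*0.000000 + (1-p)*0.000000] = 0.000000; exercise = 0.000000; V(3,3) = max -> 0.000000
  V(2,0) = exp(-r*dt) * [p*1.765258 + (1-p)*0.416039] = 0.989453; exercise = 0.950731; V(2,0) = max -> 0.989453
  V(2,1) = exp(-r*dt) * [p*0.416039 + (1-p)*0.004319] = 0.182027; exercise = 0.010000; V(2,1) = max -> 0.182027
  V(2,2) = exp(-r*dt) * [p*0.004319 + (1-p)*0.000000] = 0.001865; exercise = 0.000000; V(2,2) = max -> 0.001865
  V(1,0) = exp(-r*dt) * [p*0.989453 + (1-p)*0.182027] = 0.526670; exercise = 0.396460; V(1,0) = max -> 0.526670
  V(1,1) = exp(-r*dt) * [p*0.182027 + (1-p)*0.001865] = 0.079628; exercise = 0.000000; V(1,1) = max -> 0.079628
  V(0,0) = exp(-r*dt) * [p*0.526670 + (1-p)*0.079628] = 0.270915; exercise = 0.010000; V(0,0) = max -> 0.270915


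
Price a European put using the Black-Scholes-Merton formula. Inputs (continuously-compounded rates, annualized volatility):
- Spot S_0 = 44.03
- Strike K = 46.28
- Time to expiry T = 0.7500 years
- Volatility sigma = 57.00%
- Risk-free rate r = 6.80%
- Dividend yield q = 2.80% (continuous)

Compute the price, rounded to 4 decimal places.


Answer: Price = 8.9282

Derivation:
d1 = (ln(S/K) + (r - q + 0.5*sigma^2) * T) / (sigma * sqrt(T)) = 0.20662823
d2 = d1 - sigma * sqrt(T) = -0.28700625
exp(-rT) = 0.95027867; exp(-qT) = 0.97921896
P = K * exp(-rT) * N(-d2) - S_0 * exp(-qT) * N(-d1)
N(-d1) = 0.41815011; N(-d2) = 0.61294623
P = 46.2800 * 0.95027867 * 0.61294623 - 44.0300 * 0.97921896 * 0.41815011 = 8.9282


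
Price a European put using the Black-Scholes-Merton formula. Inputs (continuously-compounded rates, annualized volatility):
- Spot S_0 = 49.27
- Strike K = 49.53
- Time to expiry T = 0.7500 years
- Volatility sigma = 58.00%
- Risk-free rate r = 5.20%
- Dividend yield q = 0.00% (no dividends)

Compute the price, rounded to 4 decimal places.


Answer: Price = 8.8121

Derivation:
d1 = (ln(S/K) + (r - q + 0.5*sigma^2) * T) / (sigma * sqrt(T)) = 0.31831277
d2 = d1 - sigma * sqrt(T) = -0.18398196
exp(-rT) = 0.96175071; exp(-qT) = 1.00000000
P = K * exp(-rT) * N(-d2) - S_0 * exp(-qT) * N(-d1)
N(-d1) = 0.37512385; N(-d2) = 0.57298620
P = 49.5300 * 0.96175071 * 0.57298620 - 49.2700 * 1.00000000 * 0.37512385 = 8.8121


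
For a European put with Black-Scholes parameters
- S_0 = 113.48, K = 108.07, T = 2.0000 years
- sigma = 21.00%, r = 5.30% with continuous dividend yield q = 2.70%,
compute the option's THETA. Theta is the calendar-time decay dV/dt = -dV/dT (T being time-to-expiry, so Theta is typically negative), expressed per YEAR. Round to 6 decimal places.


Answer: Theta = -1.549397

Derivation:
d1 = 0.4880634334; d2 = 0.1910785853
phi(d1) = 0.3541476046; exp(-qT) = 0.9474321065; exp(-rT) = 0.8994246481
Theta = -S*exp(-qT)*phi(d1)*sigma/(2*sqrt(T)) + r*K*exp(-rT)*N(-d2) - q*S*exp(-qT)*N(-d1)
N(-d1) = 0.3127524554; N(-d2) = 0.4242320125; sqrt(T) = 1.4142135624
Term 1 = -113.4800 * 0.9474321065 * 0.3541476046 * 0.2100 / (2 * 1.4142135624) = -2.8270014743
Term 2 = 0.0530 * 108.0700 * 0.8994246481 * 0.4242320125 = 2.1854921114
Term 3 = -0.0270 * 113.4800 * 0.9474321065 * 0.3127524554 = -0.9078872504
Theta = -2.8270014743 + (2.1854921114) + (-0.9078872504) = -1.549397


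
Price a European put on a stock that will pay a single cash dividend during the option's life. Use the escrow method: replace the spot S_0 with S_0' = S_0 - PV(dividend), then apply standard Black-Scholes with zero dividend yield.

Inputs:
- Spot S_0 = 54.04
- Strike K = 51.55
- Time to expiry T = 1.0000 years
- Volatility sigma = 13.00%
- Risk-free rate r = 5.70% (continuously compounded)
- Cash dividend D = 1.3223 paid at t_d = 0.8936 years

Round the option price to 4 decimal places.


Answer: Price = 1.0741

Derivation:
PV(D) = D * exp(-r * t_d) = 1.3223 * 0.95034025 = 1.25663491
S_0' = S_0 - PV(D) = 54.0400 - 1.25663491 = 52.78336509
d1 = (ln(S_0'/K) + (r + sigma^2/2)*T) / (sigma*sqrt(T)) = 0.68533750
d2 = d1 - sigma*sqrt(T) = 0.55533750
exp(-rT) = 0.94459407
N(-d1) = 0.24656549; N(-d2) = 0.28933192
P = K * exp(-rT) * N(-d2) - S_0' * N(-d1) = 51.5500 * 0.94459407 * 0.28933192 - 52.78336509 * 0.24656549 = 1.0741


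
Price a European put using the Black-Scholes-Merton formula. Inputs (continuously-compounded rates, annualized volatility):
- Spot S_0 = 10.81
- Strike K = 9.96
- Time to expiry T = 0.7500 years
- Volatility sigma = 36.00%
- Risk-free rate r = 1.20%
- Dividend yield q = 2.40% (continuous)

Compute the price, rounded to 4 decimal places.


Answer: Price = 0.9300

Derivation:
d1 = (ln(S/K) + (r - q + 0.5*sigma^2) * T) / (sigma * sqrt(T)) = 0.38969398
d2 = d1 - sigma * sqrt(T) = 0.07792484
exp(-rT) = 0.99104038; exp(-qT) = 0.98216103
P = K * exp(-rT) * N(-d2) - S_0 * exp(-qT) * N(-d1)
N(-d1) = 0.34838142; N(-d2) = 0.46894392
P = 9.9600 * 0.99104038 * 0.46894392 - 10.8100 * 0.98216103 * 0.34838142 = 0.9300


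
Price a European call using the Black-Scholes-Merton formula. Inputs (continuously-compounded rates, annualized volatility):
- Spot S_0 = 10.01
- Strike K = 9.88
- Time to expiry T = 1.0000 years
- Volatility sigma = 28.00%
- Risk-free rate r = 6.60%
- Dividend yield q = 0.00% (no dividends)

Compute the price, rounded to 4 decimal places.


Answer: Price = 1.4948

Derivation:
d1 = (ln(S/K) + (r - q + 0.5*sigma^2) * T) / (sigma * sqrt(T)) = 0.42240029
d2 = d1 - sigma * sqrt(T) = 0.14240029
exp(-rT) = 0.93613086; exp(-qT) = 1.00000000
C = S_0 * exp(-qT) * N(d1) - K * exp(-rT) * N(d2)
N(d1) = 0.66363357; N(d2) = 0.55661808
C = 10.0100 * 1.00000000 * 0.66363357 - 9.8800 * 0.93613086 * 0.55661808 = 1.4948
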